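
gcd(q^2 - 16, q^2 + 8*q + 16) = q + 4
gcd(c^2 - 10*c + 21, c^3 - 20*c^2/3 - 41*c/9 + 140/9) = c - 7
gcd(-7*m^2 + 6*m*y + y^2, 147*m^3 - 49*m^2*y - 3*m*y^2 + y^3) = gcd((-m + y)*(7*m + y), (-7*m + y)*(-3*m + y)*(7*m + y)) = 7*m + y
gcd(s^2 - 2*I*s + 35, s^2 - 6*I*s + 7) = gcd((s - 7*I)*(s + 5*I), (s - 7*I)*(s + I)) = s - 7*I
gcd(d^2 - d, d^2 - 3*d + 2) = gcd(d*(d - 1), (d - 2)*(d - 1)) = d - 1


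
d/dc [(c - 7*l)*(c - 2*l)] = 2*c - 9*l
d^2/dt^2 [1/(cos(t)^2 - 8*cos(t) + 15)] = 2*(-2*sin(t)^4 + 3*sin(t)^2 - 75*cos(t) + 3*cos(3*t) + 48)/((cos(t) - 5)^3*(cos(t) - 3)^3)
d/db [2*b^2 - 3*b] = 4*b - 3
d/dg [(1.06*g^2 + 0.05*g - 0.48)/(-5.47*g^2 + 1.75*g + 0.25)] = (2.1285*g^2 - 4.7212*g + 0.8525)/(29.9209*g^4 - 19.145*g^3 + 0.3275*g^2 + 0.875*g + 0.0625)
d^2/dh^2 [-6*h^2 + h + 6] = -12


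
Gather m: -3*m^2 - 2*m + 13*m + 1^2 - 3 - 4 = -3*m^2 + 11*m - 6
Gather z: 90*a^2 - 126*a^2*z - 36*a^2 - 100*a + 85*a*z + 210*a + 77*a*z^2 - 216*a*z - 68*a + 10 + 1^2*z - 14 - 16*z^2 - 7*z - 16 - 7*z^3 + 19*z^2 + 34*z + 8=54*a^2 + 42*a - 7*z^3 + z^2*(77*a + 3) + z*(-126*a^2 - 131*a + 28) - 12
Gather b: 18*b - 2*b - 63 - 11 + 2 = 16*b - 72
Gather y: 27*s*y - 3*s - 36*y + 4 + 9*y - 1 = -3*s + y*(27*s - 27) + 3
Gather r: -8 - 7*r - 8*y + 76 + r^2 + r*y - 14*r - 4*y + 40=r^2 + r*(y - 21) - 12*y + 108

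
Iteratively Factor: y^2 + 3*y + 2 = (y + 1)*(y + 2)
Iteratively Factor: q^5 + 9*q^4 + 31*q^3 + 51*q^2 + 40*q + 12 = (q + 2)*(q^4 + 7*q^3 + 17*q^2 + 17*q + 6) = (q + 1)*(q + 2)*(q^3 + 6*q^2 + 11*q + 6) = (q + 1)^2*(q + 2)*(q^2 + 5*q + 6) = (q + 1)^2*(q + 2)*(q + 3)*(q + 2)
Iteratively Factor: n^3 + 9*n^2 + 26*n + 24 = (n + 2)*(n^2 + 7*n + 12) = (n + 2)*(n + 3)*(n + 4)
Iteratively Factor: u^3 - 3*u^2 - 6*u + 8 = (u - 4)*(u^2 + u - 2) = (u - 4)*(u - 1)*(u + 2)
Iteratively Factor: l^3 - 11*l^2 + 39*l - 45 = (l - 5)*(l^2 - 6*l + 9) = (l - 5)*(l - 3)*(l - 3)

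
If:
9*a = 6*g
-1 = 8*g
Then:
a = -1/12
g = -1/8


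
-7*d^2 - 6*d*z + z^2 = (-7*d + z)*(d + z)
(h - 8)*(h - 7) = h^2 - 15*h + 56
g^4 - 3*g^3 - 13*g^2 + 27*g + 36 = (g - 4)*(g - 3)*(g + 1)*(g + 3)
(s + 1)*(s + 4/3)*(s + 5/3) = s^3 + 4*s^2 + 47*s/9 + 20/9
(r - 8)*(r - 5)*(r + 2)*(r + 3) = r^4 - 8*r^3 - 19*r^2 + 122*r + 240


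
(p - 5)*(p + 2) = p^2 - 3*p - 10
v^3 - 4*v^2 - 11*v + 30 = (v - 5)*(v - 2)*(v + 3)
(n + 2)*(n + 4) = n^2 + 6*n + 8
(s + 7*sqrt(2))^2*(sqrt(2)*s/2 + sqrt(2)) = sqrt(2)*s^3/2 + sqrt(2)*s^2 + 14*s^2 + 28*s + 49*sqrt(2)*s + 98*sqrt(2)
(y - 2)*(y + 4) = y^2 + 2*y - 8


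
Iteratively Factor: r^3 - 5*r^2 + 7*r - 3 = (r - 3)*(r^2 - 2*r + 1) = (r - 3)*(r - 1)*(r - 1)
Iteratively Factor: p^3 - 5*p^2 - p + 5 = (p + 1)*(p^2 - 6*p + 5) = (p - 1)*(p + 1)*(p - 5)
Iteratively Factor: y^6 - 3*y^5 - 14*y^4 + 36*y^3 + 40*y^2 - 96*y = (y - 4)*(y^5 + y^4 - 10*y^3 - 4*y^2 + 24*y) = (y - 4)*(y + 3)*(y^4 - 2*y^3 - 4*y^2 + 8*y) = y*(y - 4)*(y + 3)*(y^3 - 2*y^2 - 4*y + 8) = y*(y - 4)*(y + 2)*(y + 3)*(y^2 - 4*y + 4) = y*(y - 4)*(y - 2)*(y + 2)*(y + 3)*(y - 2)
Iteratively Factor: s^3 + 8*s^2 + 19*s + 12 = (s + 3)*(s^2 + 5*s + 4) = (s + 3)*(s + 4)*(s + 1)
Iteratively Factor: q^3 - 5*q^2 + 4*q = (q - 4)*(q^2 - q) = (q - 4)*(q - 1)*(q)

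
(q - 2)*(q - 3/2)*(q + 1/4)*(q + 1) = q^4 - 9*q^3/4 - 9*q^2/8 + 23*q/8 + 3/4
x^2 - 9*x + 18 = (x - 6)*(x - 3)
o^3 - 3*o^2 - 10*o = o*(o - 5)*(o + 2)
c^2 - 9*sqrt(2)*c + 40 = (c - 5*sqrt(2))*(c - 4*sqrt(2))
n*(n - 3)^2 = n^3 - 6*n^2 + 9*n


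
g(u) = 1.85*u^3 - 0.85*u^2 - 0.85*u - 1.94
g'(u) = 5.55*u^2 - 1.7*u - 0.85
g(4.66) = 162.85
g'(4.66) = 111.75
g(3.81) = 84.80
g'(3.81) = 73.24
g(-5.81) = -388.52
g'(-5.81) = 196.37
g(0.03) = -1.97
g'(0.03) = -0.90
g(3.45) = 60.98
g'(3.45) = 59.34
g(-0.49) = -1.95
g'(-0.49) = 1.32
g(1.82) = 4.85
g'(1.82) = 14.44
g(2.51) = 19.83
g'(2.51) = 29.85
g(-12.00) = -3310.94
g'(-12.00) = 818.75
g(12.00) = 3062.26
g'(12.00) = 777.95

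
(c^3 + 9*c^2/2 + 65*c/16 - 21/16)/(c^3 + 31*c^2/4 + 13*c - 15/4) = (c + 7/4)/(c + 5)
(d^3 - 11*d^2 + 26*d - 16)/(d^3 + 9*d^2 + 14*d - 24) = (d^2 - 10*d + 16)/(d^2 + 10*d + 24)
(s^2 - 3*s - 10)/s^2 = 1 - 3/s - 10/s^2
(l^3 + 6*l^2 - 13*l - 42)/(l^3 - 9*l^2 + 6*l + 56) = (l^2 + 4*l - 21)/(l^2 - 11*l + 28)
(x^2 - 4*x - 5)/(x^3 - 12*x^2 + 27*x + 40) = 1/(x - 8)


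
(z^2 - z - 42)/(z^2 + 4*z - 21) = (z^2 - z - 42)/(z^2 + 4*z - 21)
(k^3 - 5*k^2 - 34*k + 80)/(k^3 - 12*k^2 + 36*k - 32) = (k + 5)/(k - 2)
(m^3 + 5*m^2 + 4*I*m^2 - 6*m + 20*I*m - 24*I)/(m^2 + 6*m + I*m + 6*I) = (m^2 + m*(-1 + 4*I) - 4*I)/(m + I)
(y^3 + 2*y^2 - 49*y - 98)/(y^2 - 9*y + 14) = (y^2 + 9*y + 14)/(y - 2)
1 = 1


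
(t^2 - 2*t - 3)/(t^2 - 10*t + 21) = (t + 1)/(t - 7)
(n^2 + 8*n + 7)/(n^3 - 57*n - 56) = 1/(n - 8)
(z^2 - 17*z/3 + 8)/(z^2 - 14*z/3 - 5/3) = (-3*z^2 + 17*z - 24)/(-3*z^2 + 14*z + 5)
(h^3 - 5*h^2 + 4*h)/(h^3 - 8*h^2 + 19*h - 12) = h/(h - 3)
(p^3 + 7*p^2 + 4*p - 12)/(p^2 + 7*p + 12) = (p^3 + 7*p^2 + 4*p - 12)/(p^2 + 7*p + 12)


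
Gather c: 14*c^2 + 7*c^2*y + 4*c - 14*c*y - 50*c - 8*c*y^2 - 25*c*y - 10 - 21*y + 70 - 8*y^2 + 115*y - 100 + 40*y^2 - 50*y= c^2*(7*y + 14) + c*(-8*y^2 - 39*y - 46) + 32*y^2 + 44*y - 40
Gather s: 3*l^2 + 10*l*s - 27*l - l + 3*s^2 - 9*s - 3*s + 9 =3*l^2 - 28*l + 3*s^2 + s*(10*l - 12) + 9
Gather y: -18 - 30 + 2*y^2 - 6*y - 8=2*y^2 - 6*y - 56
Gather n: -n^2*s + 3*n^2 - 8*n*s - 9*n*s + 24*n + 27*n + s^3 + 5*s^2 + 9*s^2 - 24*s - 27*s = n^2*(3 - s) + n*(51 - 17*s) + s^3 + 14*s^2 - 51*s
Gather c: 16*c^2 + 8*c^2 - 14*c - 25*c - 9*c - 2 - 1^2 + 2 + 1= 24*c^2 - 48*c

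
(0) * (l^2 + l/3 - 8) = 0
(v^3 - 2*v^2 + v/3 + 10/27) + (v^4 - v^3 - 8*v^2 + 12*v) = v^4 - 10*v^2 + 37*v/3 + 10/27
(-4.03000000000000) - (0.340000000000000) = -4.37000000000000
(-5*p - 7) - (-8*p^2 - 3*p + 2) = 8*p^2 - 2*p - 9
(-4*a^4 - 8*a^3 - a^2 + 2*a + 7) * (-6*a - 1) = 24*a^5 + 52*a^4 + 14*a^3 - 11*a^2 - 44*a - 7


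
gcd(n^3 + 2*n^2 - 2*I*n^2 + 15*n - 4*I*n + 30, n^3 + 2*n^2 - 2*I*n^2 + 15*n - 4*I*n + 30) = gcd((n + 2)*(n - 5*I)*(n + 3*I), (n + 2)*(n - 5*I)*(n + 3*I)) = n^3 + n^2*(2 - 2*I) + n*(15 - 4*I) + 30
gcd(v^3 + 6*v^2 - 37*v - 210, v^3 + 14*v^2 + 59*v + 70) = v^2 + 12*v + 35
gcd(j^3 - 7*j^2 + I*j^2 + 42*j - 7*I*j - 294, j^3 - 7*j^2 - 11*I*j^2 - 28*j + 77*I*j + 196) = j - 7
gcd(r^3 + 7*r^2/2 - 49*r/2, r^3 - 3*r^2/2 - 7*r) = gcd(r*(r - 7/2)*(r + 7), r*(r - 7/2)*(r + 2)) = r^2 - 7*r/2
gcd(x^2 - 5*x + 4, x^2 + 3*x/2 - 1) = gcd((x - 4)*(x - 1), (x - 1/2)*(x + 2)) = 1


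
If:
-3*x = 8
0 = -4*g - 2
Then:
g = -1/2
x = -8/3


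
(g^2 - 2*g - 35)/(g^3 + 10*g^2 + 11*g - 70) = (g - 7)/(g^2 + 5*g - 14)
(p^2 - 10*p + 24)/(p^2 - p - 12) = (p - 6)/(p + 3)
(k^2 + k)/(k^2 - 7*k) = (k + 1)/(k - 7)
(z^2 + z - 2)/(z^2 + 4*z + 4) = (z - 1)/(z + 2)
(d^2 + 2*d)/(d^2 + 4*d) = (d + 2)/(d + 4)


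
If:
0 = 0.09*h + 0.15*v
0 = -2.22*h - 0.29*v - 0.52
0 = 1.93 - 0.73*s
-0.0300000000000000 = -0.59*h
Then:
No Solution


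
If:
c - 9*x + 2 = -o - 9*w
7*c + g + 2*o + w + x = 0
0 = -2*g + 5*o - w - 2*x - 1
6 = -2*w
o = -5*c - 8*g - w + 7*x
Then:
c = 746/361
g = -1108/361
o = -1000/361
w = -3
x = -1031/361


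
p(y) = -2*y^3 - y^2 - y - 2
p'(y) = -6*y^2 - 2*y - 1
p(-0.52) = -1.47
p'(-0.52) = -1.58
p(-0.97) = -0.15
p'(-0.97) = -4.71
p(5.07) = -293.42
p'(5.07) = -165.37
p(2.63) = -47.93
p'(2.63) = -47.76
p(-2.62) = 29.73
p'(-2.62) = -36.95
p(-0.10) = -1.91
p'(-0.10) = -0.86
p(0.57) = -3.27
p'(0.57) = -4.09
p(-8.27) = 1069.10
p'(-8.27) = -394.82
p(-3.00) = 46.00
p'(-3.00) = -49.00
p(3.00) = -68.00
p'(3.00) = -61.00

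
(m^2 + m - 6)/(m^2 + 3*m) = (m - 2)/m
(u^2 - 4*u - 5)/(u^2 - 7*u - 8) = (u - 5)/(u - 8)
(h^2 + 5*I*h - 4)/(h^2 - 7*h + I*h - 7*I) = (h + 4*I)/(h - 7)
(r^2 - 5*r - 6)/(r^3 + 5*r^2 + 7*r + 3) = (r - 6)/(r^2 + 4*r + 3)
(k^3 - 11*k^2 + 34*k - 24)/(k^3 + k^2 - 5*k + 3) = (k^2 - 10*k + 24)/(k^2 + 2*k - 3)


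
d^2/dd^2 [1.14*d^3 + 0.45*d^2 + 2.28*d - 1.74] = 6.84*d + 0.9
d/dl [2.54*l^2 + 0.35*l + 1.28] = 5.08*l + 0.35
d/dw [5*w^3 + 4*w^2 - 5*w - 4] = 15*w^2 + 8*w - 5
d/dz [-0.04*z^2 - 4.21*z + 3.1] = -0.08*z - 4.21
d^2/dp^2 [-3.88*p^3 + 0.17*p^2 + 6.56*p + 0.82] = 0.34 - 23.28*p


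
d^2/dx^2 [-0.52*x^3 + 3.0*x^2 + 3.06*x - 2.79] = 6.0 - 3.12*x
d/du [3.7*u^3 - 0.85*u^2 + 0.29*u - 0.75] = 11.1*u^2 - 1.7*u + 0.29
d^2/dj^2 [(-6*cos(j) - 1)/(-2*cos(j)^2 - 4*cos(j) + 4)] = 2*(-27*(1 - cos(2*j))^2*cos(j) + 4*(1 - cos(2*j))^2 + 19*cos(j) - 14*cos(2*j) - 57*cos(3*j) + 6*cos(5*j) + 90)/(4*cos(j) + cos(2*j) - 3)^3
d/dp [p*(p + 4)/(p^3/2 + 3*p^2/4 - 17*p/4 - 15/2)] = 4*(-2*p^4 - 16*p^3 - 29*p^2 - 60*p - 120)/(4*p^6 + 12*p^5 - 59*p^4 - 222*p^3 + 109*p^2 + 1020*p + 900)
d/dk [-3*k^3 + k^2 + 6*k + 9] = -9*k^2 + 2*k + 6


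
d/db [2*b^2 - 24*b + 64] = 4*b - 24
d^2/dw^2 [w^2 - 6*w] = 2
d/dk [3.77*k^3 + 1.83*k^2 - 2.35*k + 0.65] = 11.31*k^2 + 3.66*k - 2.35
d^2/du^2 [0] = 0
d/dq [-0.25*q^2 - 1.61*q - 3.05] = -0.5*q - 1.61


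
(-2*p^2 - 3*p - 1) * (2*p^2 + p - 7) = -4*p^4 - 8*p^3 + 9*p^2 + 20*p + 7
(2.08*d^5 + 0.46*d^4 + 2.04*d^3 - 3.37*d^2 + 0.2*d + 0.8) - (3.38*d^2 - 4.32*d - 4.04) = 2.08*d^5 + 0.46*d^4 + 2.04*d^3 - 6.75*d^2 + 4.52*d + 4.84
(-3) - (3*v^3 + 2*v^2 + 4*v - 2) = -3*v^3 - 2*v^2 - 4*v - 1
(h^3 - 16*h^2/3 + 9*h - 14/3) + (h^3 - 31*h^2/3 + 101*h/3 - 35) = 2*h^3 - 47*h^2/3 + 128*h/3 - 119/3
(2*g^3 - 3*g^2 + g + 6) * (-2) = -4*g^3 + 6*g^2 - 2*g - 12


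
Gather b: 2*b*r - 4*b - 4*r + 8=b*(2*r - 4) - 4*r + 8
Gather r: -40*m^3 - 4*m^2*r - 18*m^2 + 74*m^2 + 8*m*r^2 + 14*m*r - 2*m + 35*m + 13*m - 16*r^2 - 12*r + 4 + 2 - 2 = -40*m^3 + 56*m^2 + 46*m + r^2*(8*m - 16) + r*(-4*m^2 + 14*m - 12) + 4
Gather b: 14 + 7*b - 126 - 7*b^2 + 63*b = -7*b^2 + 70*b - 112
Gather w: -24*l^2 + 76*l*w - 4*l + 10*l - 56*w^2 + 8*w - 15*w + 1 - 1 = -24*l^2 + 6*l - 56*w^2 + w*(76*l - 7)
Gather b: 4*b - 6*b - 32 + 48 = 16 - 2*b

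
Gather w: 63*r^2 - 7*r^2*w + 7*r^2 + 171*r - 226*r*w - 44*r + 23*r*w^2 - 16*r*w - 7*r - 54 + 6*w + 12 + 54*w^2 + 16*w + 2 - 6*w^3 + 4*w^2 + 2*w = 70*r^2 + 120*r - 6*w^3 + w^2*(23*r + 58) + w*(-7*r^2 - 242*r + 24) - 40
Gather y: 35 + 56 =91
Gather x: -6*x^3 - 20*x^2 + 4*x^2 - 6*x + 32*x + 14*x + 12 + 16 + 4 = -6*x^3 - 16*x^2 + 40*x + 32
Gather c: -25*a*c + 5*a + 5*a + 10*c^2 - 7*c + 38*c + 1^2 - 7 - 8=10*a + 10*c^2 + c*(31 - 25*a) - 14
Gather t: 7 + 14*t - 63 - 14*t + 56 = 0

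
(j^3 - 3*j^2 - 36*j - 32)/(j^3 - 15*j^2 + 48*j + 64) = (j + 4)/(j - 8)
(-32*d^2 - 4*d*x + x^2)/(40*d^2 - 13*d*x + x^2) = (4*d + x)/(-5*d + x)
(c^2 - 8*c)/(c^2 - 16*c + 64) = c/(c - 8)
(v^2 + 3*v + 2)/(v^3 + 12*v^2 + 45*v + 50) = (v + 1)/(v^2 + 10*v + 25)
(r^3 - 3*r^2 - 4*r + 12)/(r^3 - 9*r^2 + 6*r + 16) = (r^2 - r - 6)/(r^2 - 7*r - 8)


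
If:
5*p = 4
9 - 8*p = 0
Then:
No Solution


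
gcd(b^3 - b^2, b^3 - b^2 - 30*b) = b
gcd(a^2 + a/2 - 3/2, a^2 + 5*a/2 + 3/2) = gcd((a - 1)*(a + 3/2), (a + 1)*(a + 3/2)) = a + 3/2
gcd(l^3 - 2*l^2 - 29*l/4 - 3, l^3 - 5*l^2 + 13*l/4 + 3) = l^2 - 7*l/2 - 2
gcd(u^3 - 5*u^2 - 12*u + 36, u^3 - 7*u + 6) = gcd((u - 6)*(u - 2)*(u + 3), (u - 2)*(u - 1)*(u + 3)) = u^2 + u - 6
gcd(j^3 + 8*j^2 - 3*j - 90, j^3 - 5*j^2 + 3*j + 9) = j - 3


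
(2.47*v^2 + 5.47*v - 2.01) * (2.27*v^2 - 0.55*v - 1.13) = 5.6069*v^4 + 11.0584*v^3 - 10.3623*v^2 - 5.0756*v + 2.2713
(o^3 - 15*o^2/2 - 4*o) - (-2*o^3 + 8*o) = 3*o^3 - 15*o^2/2 - 12*o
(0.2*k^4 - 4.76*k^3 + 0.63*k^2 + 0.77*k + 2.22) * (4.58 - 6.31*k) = -1.262*k^5 + 30.9516*k^4 - 25.7761*k^3 - 1.9733*k^2 - 10.4816*k + 10.1676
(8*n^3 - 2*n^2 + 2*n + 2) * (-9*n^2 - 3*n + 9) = -72*n^5 - 6*n^4 + 60*n^3 - 42*n^2 + 12*n + 18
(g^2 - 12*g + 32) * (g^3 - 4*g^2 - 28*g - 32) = g^5 - 16*g^4 + 52*g^3 + 176*g^2 - 512*g - 1024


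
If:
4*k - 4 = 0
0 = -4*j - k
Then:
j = -1/4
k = 1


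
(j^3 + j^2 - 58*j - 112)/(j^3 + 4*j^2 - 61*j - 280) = (j + 2)/(j + 5)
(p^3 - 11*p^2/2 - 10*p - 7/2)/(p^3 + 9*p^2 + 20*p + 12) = (2*p^2 - 13*p - 7)/(2*(p^2 + 8*p + 12))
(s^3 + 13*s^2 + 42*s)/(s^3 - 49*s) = (s + 6)/(s - 7)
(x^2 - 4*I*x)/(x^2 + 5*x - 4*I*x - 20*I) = x/(x + 5)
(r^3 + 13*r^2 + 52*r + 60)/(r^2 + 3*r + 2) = (r^2 + 11*r + 30)/(r + 1)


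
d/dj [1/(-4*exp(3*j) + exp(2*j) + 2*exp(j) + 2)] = 2*(6*exp(2*j) - exp(j) - 1)*exp(j)/(-4*exp(3*j) + exp(2*j) + 2*exp(j) + 2)^2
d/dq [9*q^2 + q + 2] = 18*q + 1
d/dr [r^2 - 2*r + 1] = 2*r - 2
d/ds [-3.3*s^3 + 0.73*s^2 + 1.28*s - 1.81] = -9.9*s^2 + 1.46*s + 1.28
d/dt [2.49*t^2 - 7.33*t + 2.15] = 4.98*t - 7.33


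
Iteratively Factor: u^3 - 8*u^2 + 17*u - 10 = (u - 2)*(u^2 - 6*u + 5) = (u - 5)*(u - 2)*(u - 1)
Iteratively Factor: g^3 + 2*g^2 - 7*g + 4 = (g - 1)*(g^2 + 3*g - 4) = (g - 1)^2*(g + 4)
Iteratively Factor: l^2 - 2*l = (l)*(l - 2)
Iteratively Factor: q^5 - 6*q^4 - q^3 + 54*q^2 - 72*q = (q + 3)*(q^4 - 9*q^3 + 26*q^2 - 24*q) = (q - 2)*(q + 3)*(q^3 - 7*q^2 + 12*q) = (q - 4)*(q - 2)*(q + 3)*(q^2 - 3*q) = q*(q - 4)*(q - 2)*(q + 3)*(q - 3)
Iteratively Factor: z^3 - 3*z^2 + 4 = (z + 1)*(z^2 - 4*z + 4) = (z - 2)*(z + 1)*(z - 2)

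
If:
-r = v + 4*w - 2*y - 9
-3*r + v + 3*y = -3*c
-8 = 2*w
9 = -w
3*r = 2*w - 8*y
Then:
No Solution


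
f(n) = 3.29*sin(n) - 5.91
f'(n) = 3.29*cos(n)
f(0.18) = -5.32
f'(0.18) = 3.24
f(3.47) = -6.97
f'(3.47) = -3.11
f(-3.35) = -5.23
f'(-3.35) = -3.22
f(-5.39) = -3.35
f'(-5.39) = 2.06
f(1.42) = -2.66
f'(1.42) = 0.49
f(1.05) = -3.06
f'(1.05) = 1.64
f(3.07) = -5.67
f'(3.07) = -3.28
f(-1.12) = -8.87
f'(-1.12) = 1.43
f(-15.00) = -8.05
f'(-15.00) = -2.50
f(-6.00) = -4.99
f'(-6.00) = 3.16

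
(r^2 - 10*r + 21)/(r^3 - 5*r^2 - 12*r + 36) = (r^2 - 10*r + 21)/(r^3 - 5*r^2 - 12*r + 36)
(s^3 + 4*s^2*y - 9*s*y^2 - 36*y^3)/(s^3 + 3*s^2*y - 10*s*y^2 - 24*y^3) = (s + 3*y)/(s + 2*y)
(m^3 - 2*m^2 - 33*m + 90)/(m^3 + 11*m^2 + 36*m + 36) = (m^2 - 8*m + 15)/(m^2 + 5*m + 6)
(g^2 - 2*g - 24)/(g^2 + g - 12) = (g - 6)/(g - 3)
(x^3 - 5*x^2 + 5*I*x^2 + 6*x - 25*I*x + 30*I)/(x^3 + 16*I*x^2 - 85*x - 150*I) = (x^2 - 5*x + 6)/(x^2 + 11*I*x - 30)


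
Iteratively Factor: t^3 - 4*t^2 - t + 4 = (t - 1)*(t^2 - 3*t - 4) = (t - 4)*(t - 1)*(t + 1)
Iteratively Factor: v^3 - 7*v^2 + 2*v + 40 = (v + 2)*(v^2 - 9*v + 20) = (v - 4)*(v + 2)*(v - 5)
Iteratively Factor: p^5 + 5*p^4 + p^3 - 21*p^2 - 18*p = (p)*(p^4 + 5*p^3 + p^2 - 21*p - 18) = p*(p + 3)*(p^3 + 2*p^2 - 5*p - 6) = p*(p - 2)*(p + 3)*(p^2 + 4*p + 3) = p*(p - 2)*(p + 3)^2*(p + 1)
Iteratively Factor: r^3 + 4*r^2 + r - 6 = (r + 2)*(r^2 + 2*r - 3) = (r - 1)*(r + 2)*(r + 3)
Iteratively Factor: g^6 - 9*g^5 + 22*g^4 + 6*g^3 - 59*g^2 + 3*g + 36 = (g - 4)*(g^5 - 5*g^4 + 2*g^3 + 14*g^2 - 3*g - 9) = (g - 4)*(g + 1)*(g^4 - 6*g^3 + 8*g^2 + 6*g - 9) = (g - 4)*(g - 3)*(g + 1)*(g^3 - 3*g^2 - g + 3) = (g - 4)*(g - 3)*(g + 1)^2*(g^2 - 4*g + 3) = (g - 4)*(g - 3)^2*(g + 1)^2*(g - 1)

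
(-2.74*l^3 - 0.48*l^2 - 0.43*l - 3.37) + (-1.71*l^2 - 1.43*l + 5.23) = -2.74*l^3 - 2.19*l^2 - 1.86*l + 1.86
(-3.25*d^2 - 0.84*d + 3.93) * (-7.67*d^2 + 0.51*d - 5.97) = 24.9275*d^4 + 4.7853*d^3 - 11.169*d^2 + 7.0191*d - 23.4621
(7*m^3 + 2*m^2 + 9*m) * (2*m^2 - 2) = 14*m^5 + 4*m^4 + 4*m^3 - 4*m^2 - 18*m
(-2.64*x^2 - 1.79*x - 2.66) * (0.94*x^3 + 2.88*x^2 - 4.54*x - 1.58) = -2.4816*x^5 - 9.2858*x^4 + 4.33*x^3 + 4.637*x^2 + 14.9046*x + 4.2028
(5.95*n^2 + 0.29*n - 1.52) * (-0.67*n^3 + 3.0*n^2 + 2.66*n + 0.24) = -3.9865*n^5 + 17.6557*n^4 + 17.7154*n^3 - 2.3606*n^2 - 3.9736*n - 0.3648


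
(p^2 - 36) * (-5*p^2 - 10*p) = -5*p^4 - 10*p^3 + 180*p^2 + 360*p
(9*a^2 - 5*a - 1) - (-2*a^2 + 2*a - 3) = 11*a^2 - 7*a + 2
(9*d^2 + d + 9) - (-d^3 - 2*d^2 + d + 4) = d^3 + 11*d^2 + 5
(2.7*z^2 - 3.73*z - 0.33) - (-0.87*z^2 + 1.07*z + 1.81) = 3.57*z^2 - 4.8*z - 2.14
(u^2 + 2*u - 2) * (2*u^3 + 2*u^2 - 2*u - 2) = 2*u^5 + 6*u^4 - 2*u^3 - 10*u^2 + 4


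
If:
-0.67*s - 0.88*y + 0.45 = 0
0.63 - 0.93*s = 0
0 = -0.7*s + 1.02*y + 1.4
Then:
No Solution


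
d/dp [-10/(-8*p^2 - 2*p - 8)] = 5*(-8*p - 1)/(4*p^2 + p + 4)^2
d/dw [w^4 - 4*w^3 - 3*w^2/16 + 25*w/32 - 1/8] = 4*w^3 - 12*w^2 - 3*w/8 + 25/32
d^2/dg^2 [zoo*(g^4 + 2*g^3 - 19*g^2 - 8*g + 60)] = zoo*(g^2 + g + 1)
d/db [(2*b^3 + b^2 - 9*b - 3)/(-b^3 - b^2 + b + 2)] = (-b^4 - 14*b^3 - 5*b^2 - 2*b - 15)/(b^6 + 2*b^5 - b^4 - 6*b^3 - 3*b^2 + 4*b + 4)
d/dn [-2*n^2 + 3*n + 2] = 3 - 4*n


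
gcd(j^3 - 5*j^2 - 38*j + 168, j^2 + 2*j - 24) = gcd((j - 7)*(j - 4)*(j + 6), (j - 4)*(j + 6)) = j^2 + 2*j - 24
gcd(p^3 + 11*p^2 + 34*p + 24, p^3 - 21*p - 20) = p^2 + 5*p + 4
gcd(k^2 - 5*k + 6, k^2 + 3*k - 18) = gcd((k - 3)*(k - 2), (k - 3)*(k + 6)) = k - 3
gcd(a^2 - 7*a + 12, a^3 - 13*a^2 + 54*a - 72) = a^2 - 7*a + 12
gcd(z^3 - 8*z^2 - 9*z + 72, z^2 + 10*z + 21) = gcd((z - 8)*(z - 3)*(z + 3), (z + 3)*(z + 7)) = z + 3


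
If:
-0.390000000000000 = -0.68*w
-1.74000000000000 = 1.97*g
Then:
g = -0.88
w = 0.57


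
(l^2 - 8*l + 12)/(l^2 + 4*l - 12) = (l - 6)/(l + 6)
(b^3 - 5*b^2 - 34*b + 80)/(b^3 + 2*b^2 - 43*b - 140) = (b^2 - 10*b + 16)/(b^2 - 3*b - 28)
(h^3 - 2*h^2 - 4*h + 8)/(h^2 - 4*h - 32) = (-h^3 + 2*h^2 + 4*h - 8)/(-h^2 + 4*h + 32)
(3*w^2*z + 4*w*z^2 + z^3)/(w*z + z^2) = 3*w + z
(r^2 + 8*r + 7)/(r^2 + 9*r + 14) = (r + 1)/(r + 2)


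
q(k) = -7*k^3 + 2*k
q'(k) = 2 - 21*k^2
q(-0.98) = 4.63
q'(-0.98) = -18.17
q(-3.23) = 229.43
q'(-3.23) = -217.09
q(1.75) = -34.02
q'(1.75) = -62.31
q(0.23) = 0.37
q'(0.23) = 0.89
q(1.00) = -5.00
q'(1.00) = -19.00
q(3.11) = -204.34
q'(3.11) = -201.11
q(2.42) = -94.37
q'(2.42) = -120.98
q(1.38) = -15.64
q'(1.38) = -37.99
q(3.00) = -183.00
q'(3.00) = -187.00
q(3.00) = -183.00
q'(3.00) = -187.00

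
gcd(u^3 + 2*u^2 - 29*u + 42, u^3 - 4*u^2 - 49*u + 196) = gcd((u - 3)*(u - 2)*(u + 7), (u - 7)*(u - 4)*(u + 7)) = u + 7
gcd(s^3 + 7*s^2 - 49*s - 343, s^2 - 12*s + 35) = s - 7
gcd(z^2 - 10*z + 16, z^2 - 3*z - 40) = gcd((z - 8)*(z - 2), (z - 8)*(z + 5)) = z - 8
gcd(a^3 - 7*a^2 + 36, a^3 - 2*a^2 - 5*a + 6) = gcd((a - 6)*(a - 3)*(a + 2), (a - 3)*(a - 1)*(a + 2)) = a^2 - a - 6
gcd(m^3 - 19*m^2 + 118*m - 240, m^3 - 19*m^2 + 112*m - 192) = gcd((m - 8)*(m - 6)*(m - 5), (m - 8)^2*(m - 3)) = m - 8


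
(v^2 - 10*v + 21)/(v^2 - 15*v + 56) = (v - 3)/(v - 8)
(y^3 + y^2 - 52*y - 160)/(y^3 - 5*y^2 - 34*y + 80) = (y + 4)/(y - 2)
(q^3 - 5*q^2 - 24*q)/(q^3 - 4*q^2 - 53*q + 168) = q*(q + 3)/(q^2 + 4*q - 21)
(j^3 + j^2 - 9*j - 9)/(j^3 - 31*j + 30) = (j^3 + j^2 - 9*j - 9)/(j^3 - 31*j + 30)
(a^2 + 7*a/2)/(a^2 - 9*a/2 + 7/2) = a*(2*a + 7)/(2*a^2 - 9*a + 7)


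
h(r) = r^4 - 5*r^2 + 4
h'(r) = 4*r^3 - 10*r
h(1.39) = -1.93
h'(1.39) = -3.16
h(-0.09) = 3.96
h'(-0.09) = 0.90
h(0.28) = 3.61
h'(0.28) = -2.71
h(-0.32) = 3.50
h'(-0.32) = 3.07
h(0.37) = 3.33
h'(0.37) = -3.50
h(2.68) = 19.67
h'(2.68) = 50.20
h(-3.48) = 90.11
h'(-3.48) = -133.78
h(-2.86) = 30.01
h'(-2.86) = -64.97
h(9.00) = 6160.00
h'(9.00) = 2826.00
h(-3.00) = 40.00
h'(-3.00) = -78.00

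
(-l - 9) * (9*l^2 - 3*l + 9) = -9*l^3 - 78*l^2 + 18*l - 81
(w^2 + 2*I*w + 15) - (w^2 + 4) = 2*I*w + 11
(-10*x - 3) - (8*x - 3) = -18*x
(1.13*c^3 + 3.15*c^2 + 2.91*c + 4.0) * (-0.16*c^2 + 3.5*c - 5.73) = -0.1808*c^5 + 3.451*c^4 + 4.0845*c^3 - 8.5045*c^2 - 2.6743*c - 22.92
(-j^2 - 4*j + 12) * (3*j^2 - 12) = -3*j^4 - 12*j^3 + 48*j^2 + 48*j - 144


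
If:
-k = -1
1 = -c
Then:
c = -1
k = 1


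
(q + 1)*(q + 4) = q^2 + 5*q + 4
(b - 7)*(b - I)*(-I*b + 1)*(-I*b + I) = -b^4 + 8*b^3 - 8*b^2 + 8*b - 7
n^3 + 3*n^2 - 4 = (n - 1)*(n + 2)^2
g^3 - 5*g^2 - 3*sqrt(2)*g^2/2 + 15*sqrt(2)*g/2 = g*(g - 5)*(g - 3*sqrt(2)/2)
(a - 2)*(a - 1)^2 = a^3 - 4*a^2 + 5*a - 2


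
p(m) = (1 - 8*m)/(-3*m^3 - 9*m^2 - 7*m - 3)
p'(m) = (1 - 8*m)*(9*m^2 + 18*m + 7)/(-3*m^3 - 9*m^2 - 7*m - 3)^2 - 8/(-3*m^3 - 9*m^2 - 7*m - 3)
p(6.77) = 0.04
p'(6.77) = -0.01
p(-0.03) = -0.44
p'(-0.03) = 3.88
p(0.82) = 0.34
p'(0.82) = -0.09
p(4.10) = 0.08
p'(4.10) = -0.03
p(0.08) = -0.10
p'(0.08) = 2.44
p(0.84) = 0.34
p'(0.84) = -0.09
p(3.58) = 0.10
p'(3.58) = -0.04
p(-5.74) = 0.15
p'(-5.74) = 0.07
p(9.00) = 0.02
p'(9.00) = 0.00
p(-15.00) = 0.01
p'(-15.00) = 0.00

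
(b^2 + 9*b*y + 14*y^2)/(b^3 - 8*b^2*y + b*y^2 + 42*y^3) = (b + 7*y)/(b^2 - 10*b*y + 21*y^2)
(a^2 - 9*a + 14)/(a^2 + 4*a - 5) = (a^2 - 9*a + 14)/(a^2 + 4*a - 5)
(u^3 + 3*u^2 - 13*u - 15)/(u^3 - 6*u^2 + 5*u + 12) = (u + 5)/(u - 4)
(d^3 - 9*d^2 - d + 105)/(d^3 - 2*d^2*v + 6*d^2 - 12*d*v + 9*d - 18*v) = (-d^2 + 12*d - 35)/(-d^2 + 2*d*v - 3*d + 6*v)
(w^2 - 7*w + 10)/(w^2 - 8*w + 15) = (w - 2)/(w - 3)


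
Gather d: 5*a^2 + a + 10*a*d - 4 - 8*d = 5*a^2 + a + d*(10*a - 8) - 4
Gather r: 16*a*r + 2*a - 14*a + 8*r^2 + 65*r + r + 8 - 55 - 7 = -12*a + 8*r^2 + r*(16*a + 66) - 54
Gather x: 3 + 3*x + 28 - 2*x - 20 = x + 11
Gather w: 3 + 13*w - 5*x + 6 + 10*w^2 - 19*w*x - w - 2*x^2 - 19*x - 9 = 10*w^2 + w*(12 - 19*x) - 2*x^2 - 24*x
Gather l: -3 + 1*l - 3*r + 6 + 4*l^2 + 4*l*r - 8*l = 4*l^2 + l*(4*r - 7) - 3*r + 3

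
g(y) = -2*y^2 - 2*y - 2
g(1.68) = -11.00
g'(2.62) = -12.48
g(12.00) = -314.00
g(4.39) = -49.32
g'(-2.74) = 8.96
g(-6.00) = -62.00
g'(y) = -4*y - 2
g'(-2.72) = 8.88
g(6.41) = -97.00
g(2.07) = -14.71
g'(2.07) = -10.28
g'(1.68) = -8.72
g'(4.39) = -19.56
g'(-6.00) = 22.00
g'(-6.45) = 23.80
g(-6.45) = -72.30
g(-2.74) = -11.54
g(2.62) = -20.97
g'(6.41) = -27.64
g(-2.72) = -11.36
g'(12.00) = -50.00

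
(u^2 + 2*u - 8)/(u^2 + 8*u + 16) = (u - 2)/(u + 4)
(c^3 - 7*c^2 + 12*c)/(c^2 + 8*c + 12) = c*(c^2 - 7*c + 12)/(c^2 + 8*c + 12)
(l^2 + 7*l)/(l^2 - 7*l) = (l + 7)/(l - 7)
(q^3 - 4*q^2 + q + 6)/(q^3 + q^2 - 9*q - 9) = (q - 2)/(q + 3)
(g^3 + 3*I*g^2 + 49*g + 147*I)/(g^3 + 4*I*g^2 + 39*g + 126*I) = (g - 7*I)/(g - 6*I)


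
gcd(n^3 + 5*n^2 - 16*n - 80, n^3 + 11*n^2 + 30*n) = n + 5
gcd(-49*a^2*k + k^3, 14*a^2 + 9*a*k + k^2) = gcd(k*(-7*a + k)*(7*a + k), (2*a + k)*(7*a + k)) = 7*a + k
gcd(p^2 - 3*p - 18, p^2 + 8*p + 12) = 1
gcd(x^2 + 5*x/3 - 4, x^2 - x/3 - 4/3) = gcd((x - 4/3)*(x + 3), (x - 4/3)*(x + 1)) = x - 4/3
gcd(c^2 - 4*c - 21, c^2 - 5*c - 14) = c - 7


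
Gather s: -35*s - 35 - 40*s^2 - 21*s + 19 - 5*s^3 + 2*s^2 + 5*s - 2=-5*s^3 - 38*s^2 - 51*s - 18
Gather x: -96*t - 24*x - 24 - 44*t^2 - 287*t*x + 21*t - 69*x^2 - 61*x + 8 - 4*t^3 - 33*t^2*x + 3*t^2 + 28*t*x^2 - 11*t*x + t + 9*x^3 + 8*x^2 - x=-4*t^3 - 41*t^2 - 74*t + 9*x^3 + x^2*(28*t - 61) + x*(-33*t^2 - 298*t - 86) - 16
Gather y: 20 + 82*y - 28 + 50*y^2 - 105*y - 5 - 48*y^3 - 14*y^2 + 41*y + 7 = -48*y^3 + 36*y^2 + 18*y - 6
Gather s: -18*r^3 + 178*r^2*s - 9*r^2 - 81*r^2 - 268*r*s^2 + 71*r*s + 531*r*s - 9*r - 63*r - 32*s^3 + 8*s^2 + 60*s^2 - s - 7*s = -18*r^3 - 90*r^2 - 72*r - 32*s^3 + s^2*(68 - 268*r) + s*(178*r^2 + 602*r - 8)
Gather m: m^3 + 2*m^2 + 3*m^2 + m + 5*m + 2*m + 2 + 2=m^3 + 5*m^2 + 8*m + 4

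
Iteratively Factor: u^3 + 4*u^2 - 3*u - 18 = (u - 2)*(u^2 + 6*u + 9) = (u - 2)*(u + 3)*(u + 3)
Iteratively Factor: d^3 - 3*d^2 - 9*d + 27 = (d - 3)*(d^2 - 9) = (d - 3)^2*(d + 3)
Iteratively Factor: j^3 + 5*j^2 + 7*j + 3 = (j + 3)*(j^2 + 2*j + 1) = (j + 1)*(j + 3)*(j + 1)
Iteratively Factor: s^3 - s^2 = (s - 1)*(s^2) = s*(s - 1)*(s)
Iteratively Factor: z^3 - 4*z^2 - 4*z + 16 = (z - 4)*(z^2 - 4) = (z - 4)*(z - 2)*(z + 2)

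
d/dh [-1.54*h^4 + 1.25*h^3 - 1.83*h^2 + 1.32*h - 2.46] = -6.16*h^3 + 3.75*h^2 - 3.66*h + 1.32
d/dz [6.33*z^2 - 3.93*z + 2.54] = 12.66*z - 3.93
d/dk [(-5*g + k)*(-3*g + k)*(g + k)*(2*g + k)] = 29*g^3 - 14*g^2*k - 15*g*k^2 + 4*k^3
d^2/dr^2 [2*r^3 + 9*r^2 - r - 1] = 12*r + 18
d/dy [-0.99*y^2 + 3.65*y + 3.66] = 3.65 - 1.98*y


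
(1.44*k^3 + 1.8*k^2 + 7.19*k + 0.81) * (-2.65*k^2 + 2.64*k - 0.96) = -3.816*k^5 - 0.968399999999999*k^4 - 15.6839*k^3 + 15.1071*k^2 - 4.764*k - 0.7776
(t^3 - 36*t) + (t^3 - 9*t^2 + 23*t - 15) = 2*t^3 - 9*t^2 - 13*t - 15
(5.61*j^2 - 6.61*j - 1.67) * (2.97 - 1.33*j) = -7.4613*j^3 + 25.453*j^2 - 17.4106*j - 4.9599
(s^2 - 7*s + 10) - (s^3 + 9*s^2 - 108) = -s^3 - 8*s^2 - 7*s + 118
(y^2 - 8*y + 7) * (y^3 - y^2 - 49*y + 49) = y^5 - 9*y^4 - 34*y^3 + 434*y^2 - 735*y + 343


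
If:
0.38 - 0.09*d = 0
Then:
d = 4.22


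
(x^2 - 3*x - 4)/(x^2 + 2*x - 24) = (x + 1)/(x + 6)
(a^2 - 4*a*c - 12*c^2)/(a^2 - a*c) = (a^2 - 4*a*c - 12*c^2)/(a*(a - c))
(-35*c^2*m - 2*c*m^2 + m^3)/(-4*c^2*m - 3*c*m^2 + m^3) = (35*c^2 + 2*c*m - m^2)/(4*c^2 + 3*c*m - m^2)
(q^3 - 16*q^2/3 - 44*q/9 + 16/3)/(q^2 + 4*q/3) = q - 20/3 + 4/q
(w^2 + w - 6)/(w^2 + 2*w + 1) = (w^2 + w - 6)/(w^2 + 2*w + 1)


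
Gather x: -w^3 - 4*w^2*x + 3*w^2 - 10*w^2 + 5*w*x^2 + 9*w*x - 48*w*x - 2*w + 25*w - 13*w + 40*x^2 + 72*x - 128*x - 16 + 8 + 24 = -w^3 - 7*w^2 + 10*w + x^2*(5*w + 40) + x*(-4*w^2 - 39*w - 56) + 16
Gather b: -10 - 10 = -20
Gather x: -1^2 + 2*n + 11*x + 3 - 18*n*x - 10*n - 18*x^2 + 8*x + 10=-8*n - 18*x^2 + x*(19 - 18*n) + 12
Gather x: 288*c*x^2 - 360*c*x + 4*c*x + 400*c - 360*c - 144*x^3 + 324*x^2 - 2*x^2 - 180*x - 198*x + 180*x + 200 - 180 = 40*c - 144*x^3 + x^2*(288*c + 322) + x*(-356*c - 198) + 20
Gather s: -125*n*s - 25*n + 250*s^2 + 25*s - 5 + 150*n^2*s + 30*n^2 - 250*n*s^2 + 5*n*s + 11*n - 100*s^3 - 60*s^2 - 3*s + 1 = 30*n^2 - 14*n - 100*s^3 + s^2*(190 - 250*n) + s*(150*n^2 - 120*n + 22) - 4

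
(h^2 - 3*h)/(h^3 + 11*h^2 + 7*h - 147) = h/(h^2 + 14*h + 49)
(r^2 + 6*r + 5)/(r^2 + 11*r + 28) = (r^2 + 6*r + 5)/(r^2 + 11*r + 28)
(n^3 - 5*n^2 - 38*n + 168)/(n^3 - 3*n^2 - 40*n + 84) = (n - 4)/(n - 2)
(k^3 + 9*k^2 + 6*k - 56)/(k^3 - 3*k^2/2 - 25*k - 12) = 2*(k^2 + 5*k - 14)/(2*k^2 - 11*k - 6)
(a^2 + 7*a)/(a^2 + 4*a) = (a + 7)/(a + 4)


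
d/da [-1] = 0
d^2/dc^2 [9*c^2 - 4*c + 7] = 18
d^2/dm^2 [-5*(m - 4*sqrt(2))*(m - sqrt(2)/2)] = -10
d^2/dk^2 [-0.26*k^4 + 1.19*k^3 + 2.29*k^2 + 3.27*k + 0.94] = -3.12*k^2 + 7.14*k + 4.58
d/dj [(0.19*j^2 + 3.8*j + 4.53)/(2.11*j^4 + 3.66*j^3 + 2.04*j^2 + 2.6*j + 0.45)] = (-0.8018*j^5 - 24.7494*j^4 - 66.0492*j^3 - 56.9974*j^2 - 18.3114*j - 10.068)/(4.4521*j^8 + 15.4452*j^7 + 22.0044*j^6 + 25.9048*j^5 + 25.0926*j^4 + 13.902*j^3 + 8.596*j^2 + 2.34*j + 0.2025)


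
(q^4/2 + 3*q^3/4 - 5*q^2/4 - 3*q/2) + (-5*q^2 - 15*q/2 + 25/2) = q^4/2 + 3*q^3/4 - 25*q^2/4 - 9*q + 25/2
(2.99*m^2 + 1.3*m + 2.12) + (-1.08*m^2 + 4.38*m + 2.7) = 1.91*m^2 + 5.68*m + 4.82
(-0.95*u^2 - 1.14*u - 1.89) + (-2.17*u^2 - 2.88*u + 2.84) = -3.12*u^2 - 4.02*u + 0.95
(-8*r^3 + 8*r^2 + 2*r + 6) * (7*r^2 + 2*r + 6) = -56*r^5 + 40*r^4 - 18*r^3 + 94*r^2 + 24*r + 36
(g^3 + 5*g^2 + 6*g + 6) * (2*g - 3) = 2*g^4 + 7*g^3 - 3*g^2 - 6*g - 18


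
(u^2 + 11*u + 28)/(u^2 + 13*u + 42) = (u + 4)/(u + 6)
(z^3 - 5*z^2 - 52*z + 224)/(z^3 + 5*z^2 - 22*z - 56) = (z - 8)/(z + 2)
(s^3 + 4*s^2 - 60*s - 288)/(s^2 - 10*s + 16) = (s^2 + 12*s + 36)/(s - 2)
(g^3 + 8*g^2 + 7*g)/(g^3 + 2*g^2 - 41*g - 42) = g/(g - 6)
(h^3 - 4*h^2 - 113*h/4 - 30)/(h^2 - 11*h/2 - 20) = h + 3/2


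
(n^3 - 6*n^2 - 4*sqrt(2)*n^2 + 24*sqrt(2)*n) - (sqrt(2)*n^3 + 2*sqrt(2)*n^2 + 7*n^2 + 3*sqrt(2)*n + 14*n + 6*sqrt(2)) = -sqrt(2)*n^3 + n^3 - 13*n^2 - 6*sqrt(2)*n^2 - 14*n + 21*sqrt(2)*n - 6*sqrt(2)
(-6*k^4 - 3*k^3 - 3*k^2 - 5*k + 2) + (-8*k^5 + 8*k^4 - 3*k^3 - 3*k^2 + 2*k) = -8*k^5 + 2*k^4 - 6*k^3 - 6*k^2 - 3*k + 2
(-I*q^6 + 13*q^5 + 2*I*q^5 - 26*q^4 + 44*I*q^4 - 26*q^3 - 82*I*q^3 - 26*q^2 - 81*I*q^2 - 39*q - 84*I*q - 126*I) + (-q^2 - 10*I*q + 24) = -I*q^6 + 13*q^5 + 2*I*q^5 - 26*q^4 + 44*I*q^4 - 26*q^3 - 82*I*q^3 - 27*q^2 - 81*I*q^2 - 39*q - 94*I*q + 24 - 126*I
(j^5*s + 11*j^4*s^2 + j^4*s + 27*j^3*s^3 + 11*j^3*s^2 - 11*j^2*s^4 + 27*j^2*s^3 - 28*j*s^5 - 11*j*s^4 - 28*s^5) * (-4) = -4*j^5*s - 44*j^4*s^2 - 4*j^4*s - 108*j^3*s^3 - 44*j^3*s^2 + 44*j^2*s^4 - 108*j^2*s^3 + 112*j*s^5 + 44*j*s^4 + 112*s^5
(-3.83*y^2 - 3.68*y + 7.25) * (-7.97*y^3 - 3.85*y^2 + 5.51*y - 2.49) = 30.5251*y^5 + 44.0751*y^4 - 64.7178*y^3 - 38.6526*y^2 + 49.1107*y - 18.0525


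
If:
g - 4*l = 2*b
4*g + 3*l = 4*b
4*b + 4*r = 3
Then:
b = 3/4 - r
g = 33/38 - 22*r/19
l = 4*r/19 - 3/19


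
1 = 1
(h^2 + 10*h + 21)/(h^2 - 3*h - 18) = (h + 7)/(h - 6)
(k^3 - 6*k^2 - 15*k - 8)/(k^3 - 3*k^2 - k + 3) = (k^2 - 7*k - 8)/(k^2 - 4*k + 3)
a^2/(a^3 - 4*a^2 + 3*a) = a/(a^2 - 4*a + 3)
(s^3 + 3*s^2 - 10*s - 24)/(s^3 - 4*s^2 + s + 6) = (s^2 + 6*s + 8)/(s^2 - s - 2)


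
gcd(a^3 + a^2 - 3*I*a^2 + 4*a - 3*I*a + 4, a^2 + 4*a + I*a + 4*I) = a + I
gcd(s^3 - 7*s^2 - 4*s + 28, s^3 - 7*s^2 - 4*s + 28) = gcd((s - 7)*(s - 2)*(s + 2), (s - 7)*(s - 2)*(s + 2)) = s^3 - 7*s^2 - 4*s + 28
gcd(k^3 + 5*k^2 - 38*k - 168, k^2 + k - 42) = k^2 + k - 42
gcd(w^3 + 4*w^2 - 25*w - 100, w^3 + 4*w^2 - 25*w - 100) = w^3 + 4*w^2 - 25*w - 100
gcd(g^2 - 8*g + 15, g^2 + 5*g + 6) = 1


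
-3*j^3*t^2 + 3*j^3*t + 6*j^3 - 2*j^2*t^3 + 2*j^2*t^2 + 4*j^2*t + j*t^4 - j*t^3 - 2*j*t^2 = (-3*j + t)*(j + t)*(t - 2)*(j*t + j)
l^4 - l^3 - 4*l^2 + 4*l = l*(l - 2)*(l - 1)*(l + 2)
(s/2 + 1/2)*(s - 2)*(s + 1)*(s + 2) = s^4/2 + s^3 - 3*s^2/2 - 4*s - 2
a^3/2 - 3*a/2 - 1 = (a/2 + 1/2)*(a - 2)*(a + 1)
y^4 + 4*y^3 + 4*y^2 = y^2*(y + 2)^2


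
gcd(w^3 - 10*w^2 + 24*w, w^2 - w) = w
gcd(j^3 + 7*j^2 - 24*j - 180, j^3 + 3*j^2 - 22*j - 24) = j + 6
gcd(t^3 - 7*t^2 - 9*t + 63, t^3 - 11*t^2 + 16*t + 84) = t - 7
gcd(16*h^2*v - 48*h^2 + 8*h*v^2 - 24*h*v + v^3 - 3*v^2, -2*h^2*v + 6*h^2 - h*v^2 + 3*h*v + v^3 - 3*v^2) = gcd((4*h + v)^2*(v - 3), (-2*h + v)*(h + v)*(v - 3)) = v - 3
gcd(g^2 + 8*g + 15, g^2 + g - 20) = g + 5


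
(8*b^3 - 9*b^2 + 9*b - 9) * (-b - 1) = -8*b^4 + b^3 + 9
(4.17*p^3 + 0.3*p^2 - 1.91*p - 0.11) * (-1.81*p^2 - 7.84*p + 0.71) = -7.5477*p^5 - 33.2358*p^4 + 4.0658*p^3 + 15.3865*p^2 - 0.4937*p - 0.0781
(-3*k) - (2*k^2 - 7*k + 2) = -2*k^2 + 4*k - 2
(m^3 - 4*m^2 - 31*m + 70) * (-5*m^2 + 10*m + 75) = -5*m^5 + 30*m^4 + 190*m^3 - 960*m^2 - 1625*m + 5250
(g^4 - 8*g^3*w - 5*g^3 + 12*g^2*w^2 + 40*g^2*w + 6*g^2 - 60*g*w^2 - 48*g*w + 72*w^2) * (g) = g^5 - 8*g^4*w - 5*g^4 + 12*g^3*w^2 + 40*g^3*w + 6*g^3 - 60*g^2*w^2 - 48*g^2*w + 72*g*w^2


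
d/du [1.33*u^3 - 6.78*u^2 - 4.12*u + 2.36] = 3.99*u^2 - 13.56*u - 4.12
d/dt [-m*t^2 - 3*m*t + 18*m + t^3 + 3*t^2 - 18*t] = -2*m*t - 3*m + 3*t^2 + 6*t - 18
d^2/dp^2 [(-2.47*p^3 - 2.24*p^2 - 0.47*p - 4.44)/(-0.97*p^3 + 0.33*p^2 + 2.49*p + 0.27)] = (-7.105427357601e-15*p^7 + 5.79652600000001*p^6 + 38.448084*p^5 + 89.452818*p^4 + 14.353152*p^3 - 51.199398*p^2 + 29.69622*p + 53.96031)/(0.912673*p^9 - 0.931491*p^8 - 6.711624*p^7 + 3.984228*p^6 + 17.74737*p^5 - 2.313522*p^4 - 16.557264*p^3 - 5.094252*p^2 - 0.544563*p - 0.019683)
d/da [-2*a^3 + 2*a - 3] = 2 - 6*a^2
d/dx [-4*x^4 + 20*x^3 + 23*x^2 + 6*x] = -16*x^3 + 60*x^2 + 46*x + 6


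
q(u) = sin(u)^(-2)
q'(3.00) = 704.52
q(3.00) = 50.21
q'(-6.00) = -88.03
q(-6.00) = 12.81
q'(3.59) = -22.12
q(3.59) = 5.32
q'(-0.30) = 74.03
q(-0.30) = 11.45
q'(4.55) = -0.34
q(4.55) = 1.03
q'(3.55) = -29.30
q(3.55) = 6.34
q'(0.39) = -33.66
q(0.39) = 6.92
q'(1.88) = 0.70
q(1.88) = 1.10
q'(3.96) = -3.51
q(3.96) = 1.88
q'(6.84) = -11.50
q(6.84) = 3.58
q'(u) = -2*cos(u)/sin(u)^3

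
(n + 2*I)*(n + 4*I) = n^2 + 6*I*n - 8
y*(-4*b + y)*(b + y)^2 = -4*b^3*y - 7*b^2*y^2 - 2*b*y^3 + y^4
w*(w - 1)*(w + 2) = w^3 + w^2 - 2*w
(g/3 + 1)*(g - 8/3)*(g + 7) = g^3/3 + 22*g^2/9 - 17*g/9 - 56/3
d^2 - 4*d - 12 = (d - 6)*(d + 2)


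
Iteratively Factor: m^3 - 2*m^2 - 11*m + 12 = (m - 1)*(m^2 - m - 12) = (m - 1)*(m + 3)*(m - 4)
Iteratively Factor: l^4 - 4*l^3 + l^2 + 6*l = (l + 1)*(l^3 - 5*l^2 + 6*l) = (l - 3)*(l + 1)*(l^2 - 2*l) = (l - 3)*(l - 2)*(l + 1)*(l)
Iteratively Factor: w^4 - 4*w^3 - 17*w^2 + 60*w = (w)*(w^3 - 4*w^2 - 17*w + 60) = w*(w - 3)*(w^2 - w - 20) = w*(w - 3)*(w + 4)*(w - 5)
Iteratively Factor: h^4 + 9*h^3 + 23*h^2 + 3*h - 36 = (h - 1)*(h^3 + 10*h^2 + 33*h + 36) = (h - 1)*(h + 4)*(h^2 + 6*h + 9) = (h - 1)*(h + 3)*(h + 4)*(h + 3)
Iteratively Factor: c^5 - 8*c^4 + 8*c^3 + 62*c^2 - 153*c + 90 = (c - 3)*(c^4 - 5*c^3 - 7*c^2 + 41*c - 30) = (c - 3)*(c + 3)*(c^3 - 8*c^2 + 17*c - 10) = (c - 3)*(c - 1)*(c + 3)*(c^2 - 7*c + 10) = (c - 3)*(c - 2)*(c - 1)*(c + 3)*(c - 5)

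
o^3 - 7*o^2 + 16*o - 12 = (o - 3)*(o - 2)^2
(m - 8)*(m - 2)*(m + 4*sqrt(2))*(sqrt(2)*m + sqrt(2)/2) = sqrt(2)*m^4 - 19*sqrt(2)*m^3/2 + 8*m^3 - 76*m^2 + 11*sqrt(2)*m^2 + 8*sqrt(2)*m + 88*m + 64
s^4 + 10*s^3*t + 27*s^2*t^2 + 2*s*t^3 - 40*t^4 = (s - t)*(s + 2*t)*(s + 4*t)*(s + 5*t)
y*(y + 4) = y^2 + 4*y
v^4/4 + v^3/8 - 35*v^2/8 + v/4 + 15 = (v/4 + 1)*(v - 3)*(v - 5/2)*(v + 2)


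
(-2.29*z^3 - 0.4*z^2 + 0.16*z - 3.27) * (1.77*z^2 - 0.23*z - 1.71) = -4.0533*z^5 - 0.1813*z^4 + 4.2911*z^3 - 5.1407*z^2 + 0.4785*z + 5.5917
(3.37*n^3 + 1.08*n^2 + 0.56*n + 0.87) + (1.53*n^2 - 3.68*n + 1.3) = 3.37*n^3 + 2.61*n^2 - 3.12*n + 2.17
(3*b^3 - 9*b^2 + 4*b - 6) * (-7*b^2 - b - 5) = -21*b^5 + 60*b^4 - 34*b^3 + 83*b^2 - 14*b + 30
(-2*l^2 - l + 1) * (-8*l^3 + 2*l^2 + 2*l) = 16*l^5 + 4*l^4 - 14*l^3 + 2*l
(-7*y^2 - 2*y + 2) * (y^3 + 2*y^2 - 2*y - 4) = -7*y^5 - 16*y^4 + 12*y^3 + 36*y^2 + 4*y - 8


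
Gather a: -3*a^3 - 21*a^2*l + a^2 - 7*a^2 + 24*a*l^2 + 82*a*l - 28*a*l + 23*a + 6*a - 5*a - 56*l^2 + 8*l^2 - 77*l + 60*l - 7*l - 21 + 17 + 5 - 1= -3*a^3 + a^2*(-21*l - 6) + a*(24*l^2 + 54*l + 24) - 48*l^2 - 24*l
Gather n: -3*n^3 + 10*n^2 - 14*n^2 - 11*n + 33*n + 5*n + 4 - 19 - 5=-3*n^3 - 4*n^2 + 27*n - 20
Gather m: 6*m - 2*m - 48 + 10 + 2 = 4*m - 36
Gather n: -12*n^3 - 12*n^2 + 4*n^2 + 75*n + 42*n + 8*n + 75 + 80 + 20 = -12*n^3 - 8*n^2 + 125*n + 175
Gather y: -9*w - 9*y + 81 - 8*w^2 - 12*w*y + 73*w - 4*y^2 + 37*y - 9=-8*w^2 + 64*w - 4*y^2 + y*(28 - 12*w) + 72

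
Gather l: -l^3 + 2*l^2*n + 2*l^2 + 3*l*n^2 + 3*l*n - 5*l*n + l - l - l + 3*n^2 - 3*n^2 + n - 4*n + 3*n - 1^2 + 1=-l^3 + l^2*(2*n + 2) + l*(3*n^2 - 2*n - 1)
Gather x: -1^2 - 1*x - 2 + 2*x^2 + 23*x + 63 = 2*x^2 + 22*x + 60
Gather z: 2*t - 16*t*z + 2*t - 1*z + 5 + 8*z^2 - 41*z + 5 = 4*t + 8*z^2 + z*(-16*t - 42) + 10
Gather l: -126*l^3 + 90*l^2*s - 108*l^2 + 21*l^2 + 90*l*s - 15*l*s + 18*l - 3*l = -126*l^3 + l^2*(90*s - 87) + l*(75*s + 15)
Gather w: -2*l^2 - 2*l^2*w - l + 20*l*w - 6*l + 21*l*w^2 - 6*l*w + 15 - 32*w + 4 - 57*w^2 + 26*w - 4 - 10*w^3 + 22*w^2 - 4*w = -2*l^2 - 7*l - 10*w^3 + w^2*(21*l - 35) + w*(-2*l^2 + 14*l - 10) + 15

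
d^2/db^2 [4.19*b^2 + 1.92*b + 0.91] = 8.38000000000000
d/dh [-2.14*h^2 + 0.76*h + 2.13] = 0.76 - 4.28*h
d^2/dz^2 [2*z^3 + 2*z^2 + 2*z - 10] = 12*z + 4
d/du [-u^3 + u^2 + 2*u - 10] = -3*u^2 + 2*u + 2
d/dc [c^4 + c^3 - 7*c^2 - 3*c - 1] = 4*c^3 + 3*c^2 - 14*c - 3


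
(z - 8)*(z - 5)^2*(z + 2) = z^4 - 16*z^3 + 69*z^2 + 10*z - 400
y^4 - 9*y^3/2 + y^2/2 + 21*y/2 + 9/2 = (y - 3)^2*(y + 1/2)*(y + 1)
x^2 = x^2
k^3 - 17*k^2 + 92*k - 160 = (k - 8)*(k - 5)*(k - 4)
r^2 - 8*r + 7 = (r - 7)*(r - 1)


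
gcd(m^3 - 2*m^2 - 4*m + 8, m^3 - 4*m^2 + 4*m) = m^2 - 4*m + 4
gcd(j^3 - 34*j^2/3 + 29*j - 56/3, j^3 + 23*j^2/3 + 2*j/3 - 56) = j - 7/3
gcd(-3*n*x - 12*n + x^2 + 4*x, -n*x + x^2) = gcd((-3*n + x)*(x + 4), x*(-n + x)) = 1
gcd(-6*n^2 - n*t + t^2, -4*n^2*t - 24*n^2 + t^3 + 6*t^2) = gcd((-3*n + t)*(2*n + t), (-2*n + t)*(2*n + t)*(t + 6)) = 2*n + t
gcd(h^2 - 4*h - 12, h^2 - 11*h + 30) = h - 6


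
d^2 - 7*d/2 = d*(d - 7/2)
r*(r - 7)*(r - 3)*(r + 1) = r^4 - 9*r^3 + 11*r^2 + 21*r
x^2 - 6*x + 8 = (x - 4)*(x - 2)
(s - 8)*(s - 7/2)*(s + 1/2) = s^3 - 11*s^2 + 89*s/4 + 14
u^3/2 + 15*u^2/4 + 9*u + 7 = (u/2 + 1)*(u + 2)*(u + 7/2)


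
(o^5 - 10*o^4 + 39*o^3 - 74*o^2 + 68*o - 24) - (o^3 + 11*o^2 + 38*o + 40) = o^5 - 10*o^4 + 38*o^3 - 85*o^2 + 30*o - 64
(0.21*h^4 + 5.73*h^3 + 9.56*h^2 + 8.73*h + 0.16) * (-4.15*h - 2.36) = -0.8715*h^5 - 24.2751*h^4 - 53.1968*h^3 - 58.7911*h^2 - 21.2668*h - 0.3776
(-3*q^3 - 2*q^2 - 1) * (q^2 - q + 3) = -3*q^5 + q^4 - 7*q^3 - 7*q^2 + q - 3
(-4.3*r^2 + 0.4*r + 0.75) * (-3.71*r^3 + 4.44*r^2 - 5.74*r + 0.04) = 15.953*r^5 - 20.576*r^4 + 23.6755*r^3 + 0.862*r^2 - 4.289*r + 0.03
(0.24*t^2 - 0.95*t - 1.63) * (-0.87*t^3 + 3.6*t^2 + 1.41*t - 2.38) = -0.2088*t^5 + 1.6905*t^4 - 1.6635*t^3 - 7.7787*t^2 - 0.0373000000000001*t + 3.8794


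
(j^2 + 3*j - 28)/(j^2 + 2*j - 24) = (j + 7)/(j + 6)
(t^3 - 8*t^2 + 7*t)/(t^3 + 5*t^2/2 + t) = 2*(t^2 - 8*t + 7)/(2*t^2 + 5*t + 2)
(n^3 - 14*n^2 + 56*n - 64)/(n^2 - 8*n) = n - 6 + 8/n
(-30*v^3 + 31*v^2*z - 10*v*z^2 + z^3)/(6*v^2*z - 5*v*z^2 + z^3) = (-5*v + z)/z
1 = 1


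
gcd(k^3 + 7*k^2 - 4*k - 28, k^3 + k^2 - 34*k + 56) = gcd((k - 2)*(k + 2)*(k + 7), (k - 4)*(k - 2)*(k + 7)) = k^2 + 5*k - 14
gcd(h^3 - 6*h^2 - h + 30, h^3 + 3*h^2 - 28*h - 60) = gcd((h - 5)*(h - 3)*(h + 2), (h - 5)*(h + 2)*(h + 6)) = h^2 - 3*h - 10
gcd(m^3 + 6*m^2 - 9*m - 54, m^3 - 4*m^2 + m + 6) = m - 3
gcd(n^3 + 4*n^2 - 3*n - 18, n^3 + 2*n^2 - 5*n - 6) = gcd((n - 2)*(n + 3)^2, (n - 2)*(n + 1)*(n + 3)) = n^2 + n - 6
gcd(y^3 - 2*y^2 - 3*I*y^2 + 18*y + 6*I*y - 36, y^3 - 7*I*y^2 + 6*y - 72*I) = y^2 - 3*I*y + 18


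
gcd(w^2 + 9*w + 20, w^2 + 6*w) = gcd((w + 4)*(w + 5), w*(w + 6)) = 1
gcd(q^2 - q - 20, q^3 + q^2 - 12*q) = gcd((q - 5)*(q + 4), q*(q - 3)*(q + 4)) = q + 4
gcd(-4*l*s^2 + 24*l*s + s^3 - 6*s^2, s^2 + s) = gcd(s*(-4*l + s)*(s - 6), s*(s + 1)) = s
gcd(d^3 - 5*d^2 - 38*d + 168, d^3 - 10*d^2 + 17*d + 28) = d^2 - 11*d + 28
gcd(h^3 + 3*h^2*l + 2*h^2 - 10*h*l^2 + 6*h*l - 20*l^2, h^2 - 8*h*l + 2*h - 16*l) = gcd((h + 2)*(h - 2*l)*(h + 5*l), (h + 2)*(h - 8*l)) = h + 2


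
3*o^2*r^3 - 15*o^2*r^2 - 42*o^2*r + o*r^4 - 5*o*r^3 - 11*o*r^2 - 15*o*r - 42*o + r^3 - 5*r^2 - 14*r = (3*o + r)*(r - 7)*(r + 2)*(o*r + 1)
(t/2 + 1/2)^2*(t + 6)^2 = t^4/4 + 7*t^3/2 + 61*t^2/4 + 21*t + 9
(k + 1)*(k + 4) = k^2 + 5*k + 4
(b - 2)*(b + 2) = b^2 - 4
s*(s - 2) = s^2 - 2*s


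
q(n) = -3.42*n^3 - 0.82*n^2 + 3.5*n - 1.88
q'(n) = -10.26*n^2 - 1.64*n + 3.5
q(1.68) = -14.53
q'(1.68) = -28.21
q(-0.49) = -3.39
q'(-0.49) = 1.84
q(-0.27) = -2.82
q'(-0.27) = 3.19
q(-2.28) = 26.41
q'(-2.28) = -46.10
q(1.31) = -6.39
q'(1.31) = -16.26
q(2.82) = -75.23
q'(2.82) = -82.72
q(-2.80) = 56.97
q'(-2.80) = -72.35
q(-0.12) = -2.31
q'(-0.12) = 3.55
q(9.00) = -2529.98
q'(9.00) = -842.32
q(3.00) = -91.10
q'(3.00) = -93.76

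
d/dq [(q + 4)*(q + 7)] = 2*q + 11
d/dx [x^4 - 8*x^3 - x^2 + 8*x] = 4*x^3 - 24*x^2 - 2*x + 8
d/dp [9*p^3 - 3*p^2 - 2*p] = 27*p^2 - 6*p - 2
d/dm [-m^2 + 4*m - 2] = 4 - 2*m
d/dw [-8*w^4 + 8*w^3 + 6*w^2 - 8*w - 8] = -32*w^3 + 24*w^2 + 12*w - 8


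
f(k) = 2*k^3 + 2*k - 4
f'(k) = 6*k^2 + 2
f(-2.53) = -41.45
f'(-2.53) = 40.41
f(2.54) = 33.85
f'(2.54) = 40.71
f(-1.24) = -10.29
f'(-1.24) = 11.23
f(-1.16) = -9.44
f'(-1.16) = 10.07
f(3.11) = 62.38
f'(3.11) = 60.03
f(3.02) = 57.13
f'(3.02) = 56.72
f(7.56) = 875.28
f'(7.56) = 344.92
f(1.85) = 12.36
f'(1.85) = 22.54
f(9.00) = 1472.00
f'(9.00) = 488.00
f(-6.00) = -448.00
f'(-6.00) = 218.00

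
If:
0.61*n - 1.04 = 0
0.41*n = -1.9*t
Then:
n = 1.70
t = -0.37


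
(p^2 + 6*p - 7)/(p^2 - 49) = (p - 1)/(p - 7)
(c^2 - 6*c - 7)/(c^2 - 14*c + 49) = (c + 1)/(c - 7)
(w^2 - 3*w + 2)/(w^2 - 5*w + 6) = (w - 1)/(w - 3)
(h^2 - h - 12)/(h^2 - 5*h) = (h^2 - h - 12)/(h*(h - 5))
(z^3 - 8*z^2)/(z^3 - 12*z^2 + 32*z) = z/(z - 4)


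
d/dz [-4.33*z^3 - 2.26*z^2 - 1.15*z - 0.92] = -12.99*z^2 - 4.52*z - 1.15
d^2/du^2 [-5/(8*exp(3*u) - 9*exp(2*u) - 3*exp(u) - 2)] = 15*(6*(-8*exp(2*u) + 6*exp(u) + 1)^2*exp(u) + (24*exp(2*u) - 12*exp(u) - 1)*(-8*exp(3*u) + 9*exp(2*u) + 3*exp(u) + 2))*exp(u)/(-8*exp(3*u) + 9*exp(2*u) + 3*exp(u) + 2)^3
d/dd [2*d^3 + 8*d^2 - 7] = 2*d*(3*d + 8)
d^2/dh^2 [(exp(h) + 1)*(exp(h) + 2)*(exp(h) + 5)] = (9*exp(2*h) + 32*exp(h) + 17)*exp(h)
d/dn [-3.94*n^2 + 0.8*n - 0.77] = 0.8 - 7.88*n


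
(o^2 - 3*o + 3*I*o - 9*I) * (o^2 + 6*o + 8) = o^4 + 3*o^3 + 3*I*o^3 - 10*o^2 + 9*I*o^2 - 24*o - 30*I*o - 72*I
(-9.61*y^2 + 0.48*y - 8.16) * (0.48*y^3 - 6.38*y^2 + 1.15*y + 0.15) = -4.6128*y^5 + 61.5422*y^4 - 18.0307*y^3 + 51.1713*y^2 - 9.312*y - 1.224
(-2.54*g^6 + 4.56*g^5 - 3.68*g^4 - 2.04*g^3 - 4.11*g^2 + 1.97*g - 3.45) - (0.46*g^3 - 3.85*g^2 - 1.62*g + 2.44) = -2.54*g^6 + 4.56*g^5 - 3.68*g^4 - 2.5*g^3 - 0.26*g^2 + 3.59*g - 5.89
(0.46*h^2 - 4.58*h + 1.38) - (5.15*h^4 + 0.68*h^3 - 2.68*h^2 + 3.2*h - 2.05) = -5.15*h^4 - 0.68*h^3 + 3.14*h^2 - 7.78*h + 3.43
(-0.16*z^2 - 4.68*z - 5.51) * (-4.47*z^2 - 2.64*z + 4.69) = 0.7152*z^4 + 21.342*z^3 + 36.2345*z^2 - 7.4028*z - 25.8419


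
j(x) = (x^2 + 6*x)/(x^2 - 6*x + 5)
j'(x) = (6 - 2*x)*(x^2 + 6*x)/(x^2 - 6*x + 5)^2 + (2*x + 6)/(x^2 - 6*x + 5) = 2*(-6*x^2 + 5*x + 15)/(x^4 - 12*x^3 + 46*x^2 - 60*x + 25)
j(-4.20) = -0.16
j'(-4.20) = -0.10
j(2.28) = -5.42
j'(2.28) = -0.79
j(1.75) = -5.56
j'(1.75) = 1.81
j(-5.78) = -0.02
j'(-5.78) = -0.08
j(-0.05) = -0.06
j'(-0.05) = 1.05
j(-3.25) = -0.25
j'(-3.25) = -0.11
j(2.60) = -5.82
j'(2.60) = -1.70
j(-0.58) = -0.36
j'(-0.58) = 0.26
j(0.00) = 0.00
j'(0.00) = 1.20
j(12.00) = 2.81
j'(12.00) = -0.27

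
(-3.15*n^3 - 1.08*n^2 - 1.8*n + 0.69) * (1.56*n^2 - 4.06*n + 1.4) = -4.914*n^5 + 11.1042*n^4 - 2.8332*n^3 + 6.8724*n^2 - 5.3214*n + 0.966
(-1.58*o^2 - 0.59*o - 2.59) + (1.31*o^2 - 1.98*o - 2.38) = -0.27*o^2 - 2.57*o - 4.97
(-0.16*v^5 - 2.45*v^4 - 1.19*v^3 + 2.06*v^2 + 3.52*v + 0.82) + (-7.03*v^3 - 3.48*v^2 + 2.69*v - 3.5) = -0.16*v^5 - 2.45*v^4 - 8.22*v^3 - 1.42*v^2 + 6.21*v - 2.68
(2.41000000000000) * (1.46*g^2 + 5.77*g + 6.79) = 3.5186*g^2 + 13.9057*g + 16.3639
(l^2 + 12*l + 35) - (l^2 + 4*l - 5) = 8*l + 40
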